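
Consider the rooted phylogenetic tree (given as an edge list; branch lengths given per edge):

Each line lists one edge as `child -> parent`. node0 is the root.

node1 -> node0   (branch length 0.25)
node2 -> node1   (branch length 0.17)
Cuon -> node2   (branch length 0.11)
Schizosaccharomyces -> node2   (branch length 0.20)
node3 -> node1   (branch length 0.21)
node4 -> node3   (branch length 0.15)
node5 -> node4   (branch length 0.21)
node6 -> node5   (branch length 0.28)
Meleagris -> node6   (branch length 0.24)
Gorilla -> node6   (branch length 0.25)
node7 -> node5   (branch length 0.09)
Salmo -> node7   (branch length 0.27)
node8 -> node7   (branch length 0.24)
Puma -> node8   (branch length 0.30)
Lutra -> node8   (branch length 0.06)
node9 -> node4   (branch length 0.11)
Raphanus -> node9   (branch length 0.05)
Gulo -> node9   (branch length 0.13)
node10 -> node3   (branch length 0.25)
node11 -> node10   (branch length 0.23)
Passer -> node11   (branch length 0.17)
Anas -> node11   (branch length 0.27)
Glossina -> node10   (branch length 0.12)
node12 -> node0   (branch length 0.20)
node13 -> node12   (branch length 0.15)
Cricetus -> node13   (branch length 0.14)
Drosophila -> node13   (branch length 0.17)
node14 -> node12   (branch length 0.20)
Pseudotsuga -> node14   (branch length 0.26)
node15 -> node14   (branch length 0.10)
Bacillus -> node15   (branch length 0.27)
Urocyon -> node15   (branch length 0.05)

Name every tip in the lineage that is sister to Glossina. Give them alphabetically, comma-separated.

Anas, Passer

Glossina attaches to the tree at the node subtending ((Passer,Anas),Glossina).
The other lineage descending from that same node — the sister group — is (Passer,Anas); its 2 tips in alphabetical order are the answer.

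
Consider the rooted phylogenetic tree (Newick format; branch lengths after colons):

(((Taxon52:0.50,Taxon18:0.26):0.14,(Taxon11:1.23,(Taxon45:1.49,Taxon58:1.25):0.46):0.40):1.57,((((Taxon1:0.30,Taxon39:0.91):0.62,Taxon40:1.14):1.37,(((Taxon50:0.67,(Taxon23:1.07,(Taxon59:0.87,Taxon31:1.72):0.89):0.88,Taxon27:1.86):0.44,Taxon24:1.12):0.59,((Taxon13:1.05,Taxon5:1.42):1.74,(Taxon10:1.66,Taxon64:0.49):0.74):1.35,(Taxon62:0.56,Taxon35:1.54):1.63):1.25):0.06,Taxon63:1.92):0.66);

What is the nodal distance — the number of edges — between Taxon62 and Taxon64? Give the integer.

5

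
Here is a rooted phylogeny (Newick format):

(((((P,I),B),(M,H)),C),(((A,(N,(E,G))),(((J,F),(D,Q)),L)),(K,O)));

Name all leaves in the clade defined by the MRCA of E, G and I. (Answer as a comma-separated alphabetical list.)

Tracing E: it sits inside (E,G).
Tracing G: it sits inside (E,G).
Tracing I: it sits inside (P,I).
The smallest clade enclosing all 3 is the whole tree (their MRCA is the root), so the answer is all 17 tips in alphabetical order.

A, B, C, D, E, F, G, H, I, J, K, L, M, N, O, P, Q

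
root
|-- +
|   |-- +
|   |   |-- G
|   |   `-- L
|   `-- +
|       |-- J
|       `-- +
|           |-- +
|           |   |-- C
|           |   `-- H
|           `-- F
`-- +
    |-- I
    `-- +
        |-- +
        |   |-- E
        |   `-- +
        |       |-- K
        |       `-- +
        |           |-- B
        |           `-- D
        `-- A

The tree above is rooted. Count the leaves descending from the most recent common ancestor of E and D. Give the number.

The MRCA of E and D is the node subtending (E,(K,(B,D))).
That clade contains 4 terminal taxa: B, D, E, K.

4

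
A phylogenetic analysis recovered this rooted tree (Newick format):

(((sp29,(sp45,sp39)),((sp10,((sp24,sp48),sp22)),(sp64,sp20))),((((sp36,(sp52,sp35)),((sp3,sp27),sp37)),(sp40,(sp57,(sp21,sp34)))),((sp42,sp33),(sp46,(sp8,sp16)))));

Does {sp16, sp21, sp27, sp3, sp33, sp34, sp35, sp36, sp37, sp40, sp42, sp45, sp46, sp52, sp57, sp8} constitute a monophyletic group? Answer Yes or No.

No

The MRCA of the listed taxa is the root, so the smallest clade containing them is the whole tree.
That clade also contains sp10, sp20, sp22, sp24, sp29, sp39, sp48, sp64, which are not in the proposed group, so the group is not monophyletic.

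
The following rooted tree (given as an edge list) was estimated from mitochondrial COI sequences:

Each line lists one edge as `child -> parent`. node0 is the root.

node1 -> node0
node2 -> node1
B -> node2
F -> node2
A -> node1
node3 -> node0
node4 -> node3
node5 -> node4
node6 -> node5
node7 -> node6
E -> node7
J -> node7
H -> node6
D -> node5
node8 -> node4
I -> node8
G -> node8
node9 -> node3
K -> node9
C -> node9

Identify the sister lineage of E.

J

E attaches to the tree at the node subtending (E,J).
The other lineage descending from that same node — the sister group — is the single tip J.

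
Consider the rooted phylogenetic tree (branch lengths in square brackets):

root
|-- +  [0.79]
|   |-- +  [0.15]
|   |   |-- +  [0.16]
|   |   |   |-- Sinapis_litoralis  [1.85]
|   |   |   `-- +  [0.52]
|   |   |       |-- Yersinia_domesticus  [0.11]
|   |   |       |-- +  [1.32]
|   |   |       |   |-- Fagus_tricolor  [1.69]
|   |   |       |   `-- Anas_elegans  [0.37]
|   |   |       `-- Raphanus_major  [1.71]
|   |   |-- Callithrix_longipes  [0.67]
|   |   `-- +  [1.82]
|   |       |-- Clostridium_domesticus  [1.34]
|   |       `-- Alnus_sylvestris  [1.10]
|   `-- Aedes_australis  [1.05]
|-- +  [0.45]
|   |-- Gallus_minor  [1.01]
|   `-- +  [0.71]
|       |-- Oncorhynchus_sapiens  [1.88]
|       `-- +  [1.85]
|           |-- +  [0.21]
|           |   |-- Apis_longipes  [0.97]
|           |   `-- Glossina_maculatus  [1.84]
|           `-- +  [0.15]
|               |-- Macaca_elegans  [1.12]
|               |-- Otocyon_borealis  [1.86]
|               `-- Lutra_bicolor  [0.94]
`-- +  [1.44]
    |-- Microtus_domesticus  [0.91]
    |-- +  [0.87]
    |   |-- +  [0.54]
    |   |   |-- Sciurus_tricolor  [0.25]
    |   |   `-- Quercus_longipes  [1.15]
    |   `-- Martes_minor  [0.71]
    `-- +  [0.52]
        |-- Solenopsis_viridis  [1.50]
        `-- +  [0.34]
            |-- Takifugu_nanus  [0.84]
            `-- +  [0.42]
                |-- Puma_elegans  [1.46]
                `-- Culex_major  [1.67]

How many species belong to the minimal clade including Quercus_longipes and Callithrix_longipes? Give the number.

24

The MRCA of Quercus_longipes and Callithrix_longipes is the root, so the clade is the entire tree.
That clade contains 24 terminal taxa: Aedes_australis, Alnus_sylvestris, Anas_elegans, Apis_longipes, Callithrix_longipes, Clostridium_domesticus, Culex_major, Fagus_tricolor, Gallus_minor, Glossina_maculatus, Lutra_bicolor, Macaca_elegans, Martes_minor, Microtus_domesticus, Oncorhynchus_sapiens, Otocyon_borealis, Puma_elegans, Quercus_longipes, Raphanus_major, Sciurus_tricolor, Sinapis_litoralis, Solenopsis_viridis, Takifugu_nanus, Yersinia_domesticus.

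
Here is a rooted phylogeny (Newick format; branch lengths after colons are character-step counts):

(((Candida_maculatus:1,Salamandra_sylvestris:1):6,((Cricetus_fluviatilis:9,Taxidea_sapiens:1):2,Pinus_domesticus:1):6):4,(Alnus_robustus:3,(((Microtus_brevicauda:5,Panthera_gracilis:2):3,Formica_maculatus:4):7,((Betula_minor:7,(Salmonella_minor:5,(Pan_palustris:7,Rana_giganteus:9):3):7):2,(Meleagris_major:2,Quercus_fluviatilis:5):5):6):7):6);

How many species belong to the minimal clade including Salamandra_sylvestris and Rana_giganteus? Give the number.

15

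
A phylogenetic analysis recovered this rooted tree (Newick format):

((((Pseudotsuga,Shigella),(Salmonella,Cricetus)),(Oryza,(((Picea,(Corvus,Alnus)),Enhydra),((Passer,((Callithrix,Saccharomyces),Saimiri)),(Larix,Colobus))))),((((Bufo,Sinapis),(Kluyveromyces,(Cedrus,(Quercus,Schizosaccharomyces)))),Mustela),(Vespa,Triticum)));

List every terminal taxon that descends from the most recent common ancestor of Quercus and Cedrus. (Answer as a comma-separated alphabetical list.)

Tracing Quercus: it sits inside (Quercus,Schizosaccharomyces).
Tracing Cedrus: it sits inside (Cedrus,(Quercus,Schizosaccharomyces)).
The smallest clade enclosing both is (Cedrus,(Quercus,Schizosaccharomyces)); the answer is its 3 terminal taxa in alphabetical order.

Cedrus, Quercus, Schizosaccharomyces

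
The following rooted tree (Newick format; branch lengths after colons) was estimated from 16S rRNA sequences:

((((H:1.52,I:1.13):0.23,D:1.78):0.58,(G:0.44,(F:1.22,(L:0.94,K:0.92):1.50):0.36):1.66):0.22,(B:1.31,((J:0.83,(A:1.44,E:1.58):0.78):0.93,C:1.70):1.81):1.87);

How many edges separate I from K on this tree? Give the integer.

7

The MRCA of I and K is the node subtending (((H,I),D),(G,(F,(L,K)))).
From I up to that node: 3 branches. From K up to the same node: 4 branches. Total: 3 + 4 = 7.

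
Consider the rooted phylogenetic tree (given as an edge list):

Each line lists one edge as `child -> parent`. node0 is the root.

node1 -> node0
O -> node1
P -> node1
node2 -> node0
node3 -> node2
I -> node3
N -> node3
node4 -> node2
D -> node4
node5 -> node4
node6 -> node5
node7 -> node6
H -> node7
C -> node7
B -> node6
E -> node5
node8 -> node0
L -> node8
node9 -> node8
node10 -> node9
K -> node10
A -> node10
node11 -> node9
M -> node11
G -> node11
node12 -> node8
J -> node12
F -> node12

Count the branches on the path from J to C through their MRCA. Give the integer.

9

The MRCA of J and C is the root of the tree.
From J up to that node: 3 branches. From C up to the same node: 6 branches. Total: 3 + 6 = 9.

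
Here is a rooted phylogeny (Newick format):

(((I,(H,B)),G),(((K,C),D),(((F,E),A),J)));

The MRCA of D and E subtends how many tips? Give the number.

The MRCA of D and E is the node subtending (((K,C),D),(((F,E),A),J)).
That clade contains 7 terminal taxa: A, C, D, E, F, J, K.

7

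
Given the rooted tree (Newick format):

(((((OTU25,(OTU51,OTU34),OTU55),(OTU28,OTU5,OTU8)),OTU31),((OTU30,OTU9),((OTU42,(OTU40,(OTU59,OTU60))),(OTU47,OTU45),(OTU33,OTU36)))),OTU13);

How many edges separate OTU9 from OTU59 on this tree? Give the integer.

7

The MRCA of OTU9 and OTU59 is the node subtending ((OTU30,OTU9),((OTU42,(OTU40,(OTU59,OTU60))),(OTU47,OTU45),(OTU33,OTU36))).
From OTU9 up to that node: 2 branches. From OTU59 up to the same node: 5 branches. Total: 2 + 5 = 7.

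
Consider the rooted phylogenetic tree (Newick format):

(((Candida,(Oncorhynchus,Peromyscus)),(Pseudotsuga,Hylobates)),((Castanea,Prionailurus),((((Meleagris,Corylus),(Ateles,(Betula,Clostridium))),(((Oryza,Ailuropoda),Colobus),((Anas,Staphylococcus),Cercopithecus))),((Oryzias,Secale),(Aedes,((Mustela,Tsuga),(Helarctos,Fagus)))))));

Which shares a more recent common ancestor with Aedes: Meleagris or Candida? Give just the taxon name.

Meleagris

The MRCA of Aedes and Meleagris subtends ((((Meleagris,Corylus),(Ateles,(Betula,Clostridium))),(((Oryza,Ailuropoda),Colobus),((Anas,Staphylococcus),Cercopithecus))),((Oryzias,Secale),(Aedes,((Mustela,Tsuga),(Helarctos,Fagus))))) (18 taxa).
The MRCA of Aedes and Candida is the root, subtending the entire tree (25 taxa).
The first is nested inside the second, so Aedes shares a more recent common ancestor with Meleagris.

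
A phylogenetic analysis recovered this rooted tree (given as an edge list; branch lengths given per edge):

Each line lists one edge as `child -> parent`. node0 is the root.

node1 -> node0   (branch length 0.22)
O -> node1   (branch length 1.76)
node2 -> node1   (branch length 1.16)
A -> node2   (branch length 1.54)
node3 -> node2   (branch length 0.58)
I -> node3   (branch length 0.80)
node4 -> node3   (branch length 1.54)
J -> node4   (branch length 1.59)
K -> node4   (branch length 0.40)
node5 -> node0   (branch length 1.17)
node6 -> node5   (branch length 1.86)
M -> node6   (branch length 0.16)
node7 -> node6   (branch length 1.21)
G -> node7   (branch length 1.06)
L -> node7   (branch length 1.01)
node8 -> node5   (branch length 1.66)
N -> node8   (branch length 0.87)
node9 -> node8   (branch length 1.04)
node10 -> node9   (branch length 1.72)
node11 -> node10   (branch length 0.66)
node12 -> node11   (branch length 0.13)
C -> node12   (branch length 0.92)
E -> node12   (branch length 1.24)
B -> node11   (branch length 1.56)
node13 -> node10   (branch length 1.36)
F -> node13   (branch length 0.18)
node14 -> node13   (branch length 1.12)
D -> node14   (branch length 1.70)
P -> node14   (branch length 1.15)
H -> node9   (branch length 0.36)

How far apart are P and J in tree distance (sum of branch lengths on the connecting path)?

14.31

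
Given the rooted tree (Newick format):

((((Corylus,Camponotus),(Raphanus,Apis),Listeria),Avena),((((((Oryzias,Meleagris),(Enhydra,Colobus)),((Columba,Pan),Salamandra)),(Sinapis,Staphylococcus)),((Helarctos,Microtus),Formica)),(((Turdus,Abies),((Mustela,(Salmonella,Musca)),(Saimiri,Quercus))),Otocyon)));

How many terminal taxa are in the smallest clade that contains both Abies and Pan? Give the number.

20

The MRCA of Abies and Pan is the node subtending ((((((Oryzias,Meleagris),(Enhydra,Colobus)),((Columba,Pan),Salamandra)),(Sinapis,Staphylococcus)),((Helarctos,Microtus),Formica)),(((Turdus,Abies),((Mustela,(Salmonella,Musca)),(Saimiri,Quercus))),Otocyon)).
That clade contains 20 terminal taxa: Abies, Colobus, Columba, Enhydra, Formica, Helarctos, Meleagris, Microtus, Musca, Mustela, Oryzias, Otocyon, Pan, Quercus, Saimiri, Salamandra, Salmonella, Sinapis, Staphylococcus, Turdus.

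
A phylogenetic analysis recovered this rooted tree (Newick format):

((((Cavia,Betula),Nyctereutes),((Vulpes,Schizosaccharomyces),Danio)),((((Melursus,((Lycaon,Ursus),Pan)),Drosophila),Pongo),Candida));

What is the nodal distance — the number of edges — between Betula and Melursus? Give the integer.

The MRCA of Betula and Melursus is the root of the tree.
From Betula up to that node: 4 branches. From Melursus up to the same node: 5 branches. Total: 4 + 5 = 9.

9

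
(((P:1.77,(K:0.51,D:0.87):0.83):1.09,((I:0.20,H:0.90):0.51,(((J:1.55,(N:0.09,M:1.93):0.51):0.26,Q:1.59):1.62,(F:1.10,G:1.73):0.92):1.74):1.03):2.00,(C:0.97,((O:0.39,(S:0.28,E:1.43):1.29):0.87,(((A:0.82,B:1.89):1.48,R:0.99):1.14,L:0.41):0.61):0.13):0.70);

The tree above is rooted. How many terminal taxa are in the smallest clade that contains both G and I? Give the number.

8

The MRCA of G and I is the node subtending ((I,H),(((J,(N,M)),Q),(F,G))).
That clade contains 8 terminal taxa: F, G, H, I, J, M, N, Q.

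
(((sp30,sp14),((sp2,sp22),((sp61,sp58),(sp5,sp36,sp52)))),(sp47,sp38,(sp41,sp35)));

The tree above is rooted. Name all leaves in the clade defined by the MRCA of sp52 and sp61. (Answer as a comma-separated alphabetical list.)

sp36, sp5, sp52, sp58, sp61

Tracing sp52: it sits inside (sp5,sp36,sp52).
Tracing sp61: it sits inside (sp61,sp58).
The smallest clade enclosing both is ((sp61,sp58),(sp5,sp36,sp52)); the answer is its 5 terminal taxa in alphabetical order.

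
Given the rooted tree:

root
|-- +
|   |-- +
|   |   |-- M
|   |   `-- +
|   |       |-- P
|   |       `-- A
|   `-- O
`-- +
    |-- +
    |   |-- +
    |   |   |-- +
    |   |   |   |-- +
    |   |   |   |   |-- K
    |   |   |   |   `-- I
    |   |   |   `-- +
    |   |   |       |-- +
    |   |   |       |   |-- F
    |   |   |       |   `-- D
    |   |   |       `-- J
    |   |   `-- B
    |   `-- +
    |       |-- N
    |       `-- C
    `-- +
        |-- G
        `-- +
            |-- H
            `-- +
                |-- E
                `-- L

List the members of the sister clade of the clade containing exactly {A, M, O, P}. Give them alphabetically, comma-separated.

The clade containing exactly {A, M, O, P} attaches directly to the root of the tree.
The other lineage descending from that same node — the sister group — is (((((K,I),((F,D),J)),B),(N,C)),(G,(H,(E,L)))); its 12 tips in alphabetical order are the answer.

B, C, D, E, F, G, H, I, J, K, L, N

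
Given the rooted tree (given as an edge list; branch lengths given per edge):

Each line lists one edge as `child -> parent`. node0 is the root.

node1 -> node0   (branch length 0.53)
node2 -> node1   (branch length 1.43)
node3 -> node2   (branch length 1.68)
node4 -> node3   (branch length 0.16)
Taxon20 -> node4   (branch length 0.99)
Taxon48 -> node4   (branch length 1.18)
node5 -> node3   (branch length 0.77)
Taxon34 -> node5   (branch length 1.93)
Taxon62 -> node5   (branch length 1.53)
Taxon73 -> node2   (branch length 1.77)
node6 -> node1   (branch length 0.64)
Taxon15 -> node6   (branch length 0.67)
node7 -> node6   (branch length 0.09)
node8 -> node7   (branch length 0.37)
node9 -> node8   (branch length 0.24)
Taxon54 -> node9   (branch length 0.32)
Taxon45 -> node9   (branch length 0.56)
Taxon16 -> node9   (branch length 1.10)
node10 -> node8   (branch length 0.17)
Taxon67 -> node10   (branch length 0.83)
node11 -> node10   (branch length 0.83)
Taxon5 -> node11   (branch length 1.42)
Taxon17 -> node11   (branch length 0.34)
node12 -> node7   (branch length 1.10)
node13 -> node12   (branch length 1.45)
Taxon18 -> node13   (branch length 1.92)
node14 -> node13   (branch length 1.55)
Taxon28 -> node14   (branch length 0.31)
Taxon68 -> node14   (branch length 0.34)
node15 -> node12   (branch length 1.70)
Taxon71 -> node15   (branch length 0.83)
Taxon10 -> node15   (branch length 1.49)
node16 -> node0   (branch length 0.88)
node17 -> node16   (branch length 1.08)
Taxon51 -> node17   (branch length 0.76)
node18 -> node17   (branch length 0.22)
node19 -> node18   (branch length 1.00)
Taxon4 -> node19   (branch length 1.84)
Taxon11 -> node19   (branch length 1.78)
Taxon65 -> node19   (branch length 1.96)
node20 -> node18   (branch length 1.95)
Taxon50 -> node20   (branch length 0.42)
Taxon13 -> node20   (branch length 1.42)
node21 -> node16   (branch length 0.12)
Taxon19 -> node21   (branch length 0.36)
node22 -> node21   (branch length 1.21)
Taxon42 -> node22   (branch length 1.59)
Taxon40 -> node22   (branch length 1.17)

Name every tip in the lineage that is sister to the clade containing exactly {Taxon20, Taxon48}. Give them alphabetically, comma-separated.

Taxon34, Taxon62

The clade containing exactly {Taxon20, Taxon48} attaches to the tree at the node subtending ((Taxon20,Taxon48),(Taxon34,Taxon62)).
The other lineage descending from that same node — the sister group — is (Taxon34,Taxon62); its 2 tips in alphabetical order are the answer.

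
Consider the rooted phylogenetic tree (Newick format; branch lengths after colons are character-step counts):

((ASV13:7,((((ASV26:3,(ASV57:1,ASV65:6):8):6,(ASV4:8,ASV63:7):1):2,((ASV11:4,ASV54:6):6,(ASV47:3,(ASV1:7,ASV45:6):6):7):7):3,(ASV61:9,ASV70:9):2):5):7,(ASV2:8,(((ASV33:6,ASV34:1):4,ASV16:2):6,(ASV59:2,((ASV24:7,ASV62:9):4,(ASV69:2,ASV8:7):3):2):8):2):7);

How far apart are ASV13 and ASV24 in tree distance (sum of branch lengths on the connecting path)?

The path runs ASV13 → … → MRCA → … → ASV24; the MRCA is the root of the tree.
Branch lengths along that path: 7 + 7 + 7 + 2 + 8 + 2 + 4 + 7 = 44.

44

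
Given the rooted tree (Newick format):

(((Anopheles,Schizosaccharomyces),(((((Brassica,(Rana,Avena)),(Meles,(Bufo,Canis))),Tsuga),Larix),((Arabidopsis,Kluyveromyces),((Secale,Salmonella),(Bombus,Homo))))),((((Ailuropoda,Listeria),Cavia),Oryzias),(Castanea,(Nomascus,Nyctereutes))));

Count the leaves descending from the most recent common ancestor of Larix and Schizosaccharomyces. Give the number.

The MRCA of Larix and Schizosaccharomyces is the node subtending ((Anopheles,Schizosaccharomyces),(((((Brassica,(Rana,Avena)),(Meles,(Bufo,Canis))),Tsuga),Larix),((Arabidopsis,Kluyveromyces),((Secale,Salmonella),(Bombus,Homo))))).
That clade contains 16 terminal taxa: Anopheles, Arabidopsis, Avena, Bombus, Brassica, Bufo, Canis, Homo, Kluyveromyces, Larix, Meles, Rana, Salmonella, Schizosaccharomyces, Secale, Tsuga.

16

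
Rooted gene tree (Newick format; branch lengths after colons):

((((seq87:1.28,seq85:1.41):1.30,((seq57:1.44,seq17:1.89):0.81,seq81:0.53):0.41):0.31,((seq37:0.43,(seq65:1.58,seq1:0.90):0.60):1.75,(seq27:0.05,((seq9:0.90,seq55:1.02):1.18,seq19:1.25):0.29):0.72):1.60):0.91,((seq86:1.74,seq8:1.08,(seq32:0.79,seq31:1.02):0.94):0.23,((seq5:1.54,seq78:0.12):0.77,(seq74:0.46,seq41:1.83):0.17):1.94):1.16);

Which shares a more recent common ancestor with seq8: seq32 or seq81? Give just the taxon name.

The MRCA of seq8 and seq32 subtends (seq86,seq8,(seq32,seq31)) (4 taxa).
The MRCA of seq8 and seq81 is the root, subtending the entire tree (20 taxa).
The first is nested inside the second, so seq8 shares a more recent common ancestor with seq32.

seq32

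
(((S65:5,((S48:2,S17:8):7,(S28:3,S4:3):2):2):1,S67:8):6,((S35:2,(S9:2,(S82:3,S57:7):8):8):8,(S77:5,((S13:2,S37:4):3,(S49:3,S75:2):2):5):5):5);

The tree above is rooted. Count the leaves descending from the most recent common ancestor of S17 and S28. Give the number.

The MRCA of S17 and S28 is the node subtending ((S48,S17),(S28,S4)).
That clade contains 4 terminal taxa: S17, S28, S4, S48.

4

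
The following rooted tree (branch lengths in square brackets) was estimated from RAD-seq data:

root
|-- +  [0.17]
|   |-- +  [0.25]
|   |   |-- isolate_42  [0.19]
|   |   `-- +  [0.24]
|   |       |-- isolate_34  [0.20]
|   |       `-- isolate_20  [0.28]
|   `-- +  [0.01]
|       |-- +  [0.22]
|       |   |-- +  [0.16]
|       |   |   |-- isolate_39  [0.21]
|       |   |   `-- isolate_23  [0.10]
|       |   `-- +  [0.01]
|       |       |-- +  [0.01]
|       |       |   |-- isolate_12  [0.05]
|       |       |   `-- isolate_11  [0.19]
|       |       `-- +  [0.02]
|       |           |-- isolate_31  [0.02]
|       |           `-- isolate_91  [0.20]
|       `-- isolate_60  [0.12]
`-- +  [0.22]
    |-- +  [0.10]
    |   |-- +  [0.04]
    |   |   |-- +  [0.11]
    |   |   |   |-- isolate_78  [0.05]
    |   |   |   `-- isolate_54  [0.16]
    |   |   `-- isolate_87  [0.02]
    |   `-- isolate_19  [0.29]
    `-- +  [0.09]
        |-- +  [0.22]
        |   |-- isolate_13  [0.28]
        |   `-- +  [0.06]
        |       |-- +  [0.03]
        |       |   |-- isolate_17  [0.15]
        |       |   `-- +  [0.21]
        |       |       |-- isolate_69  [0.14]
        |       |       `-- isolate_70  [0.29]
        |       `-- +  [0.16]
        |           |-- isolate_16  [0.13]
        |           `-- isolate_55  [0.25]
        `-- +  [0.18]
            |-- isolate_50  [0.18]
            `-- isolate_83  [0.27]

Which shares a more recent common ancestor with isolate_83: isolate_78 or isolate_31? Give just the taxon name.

isolate_78

The MRCA of isolate_83 and isolate_78 subtends ((((isolate_78,isolate_54),isolate_87),isolate_19),((isolate_13,((isolate_17,(isolate_69,isolate_70)),(isolate_16,isolate_55))),(isolate_50,isolate_83))) (12 taxa).
The MRCA of isolate_83 and isolate_31 is the root, subtending the entire tree (22 taxa).
The first is nested inside the second, so isolate_83 shares a more recent common ancestor with isolate_78.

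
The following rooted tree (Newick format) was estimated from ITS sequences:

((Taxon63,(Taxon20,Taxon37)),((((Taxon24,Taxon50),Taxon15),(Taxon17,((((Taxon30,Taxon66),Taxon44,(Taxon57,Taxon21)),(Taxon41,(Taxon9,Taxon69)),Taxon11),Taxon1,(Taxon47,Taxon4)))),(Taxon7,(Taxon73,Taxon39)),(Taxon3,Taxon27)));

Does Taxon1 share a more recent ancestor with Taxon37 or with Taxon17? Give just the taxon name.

Taxon17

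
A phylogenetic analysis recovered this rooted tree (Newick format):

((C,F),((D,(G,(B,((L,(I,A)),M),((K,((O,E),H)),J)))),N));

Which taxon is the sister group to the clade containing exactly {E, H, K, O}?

J

The clade containing exactly {E, H, K, O} attaches to the tree at the node subtending ((K,((O,E),H)),J).
The other lineage descending from that same node — the sister group — is the single tip J.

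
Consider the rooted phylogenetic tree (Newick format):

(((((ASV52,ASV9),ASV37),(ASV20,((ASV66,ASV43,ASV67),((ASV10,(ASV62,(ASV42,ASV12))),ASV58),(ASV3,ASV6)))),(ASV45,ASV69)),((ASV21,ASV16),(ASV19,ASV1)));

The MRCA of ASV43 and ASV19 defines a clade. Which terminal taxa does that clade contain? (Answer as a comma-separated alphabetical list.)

ASV1, ASV10, ASV12, ASV16, ASV19, ASV20, ASV21, ASV3, ASV37, ASV42, ASV43, ASV45, ASV52, ASV58, ASV6, ASV62, ASV66, ASV67, ASV69, ASV9

Tracing ASV43: it sits inside (ASV66,ASV43,ASV67).
Tracing ASV19: it sits inside (ASV19,ASV1).
The smallest clade enclosing both is the whole tree (their MRCA is the root), so the answer is all 20 tips in alphabetical order.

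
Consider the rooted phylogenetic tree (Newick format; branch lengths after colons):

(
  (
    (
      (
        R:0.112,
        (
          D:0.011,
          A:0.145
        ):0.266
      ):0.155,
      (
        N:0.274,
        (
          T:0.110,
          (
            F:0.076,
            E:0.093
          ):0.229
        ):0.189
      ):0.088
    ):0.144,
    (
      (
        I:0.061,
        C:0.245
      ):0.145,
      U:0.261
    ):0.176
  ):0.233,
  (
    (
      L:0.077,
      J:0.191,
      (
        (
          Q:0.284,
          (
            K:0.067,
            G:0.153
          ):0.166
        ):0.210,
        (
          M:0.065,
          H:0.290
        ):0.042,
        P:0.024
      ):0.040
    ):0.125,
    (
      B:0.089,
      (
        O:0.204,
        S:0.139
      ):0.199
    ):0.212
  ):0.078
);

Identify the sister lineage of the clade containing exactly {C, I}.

The clade containing exactly {C, I} attaches to the tree at the node subtending ((I,C),U).
The other lineage descending from that same node — the sister group — is the single tip U.

U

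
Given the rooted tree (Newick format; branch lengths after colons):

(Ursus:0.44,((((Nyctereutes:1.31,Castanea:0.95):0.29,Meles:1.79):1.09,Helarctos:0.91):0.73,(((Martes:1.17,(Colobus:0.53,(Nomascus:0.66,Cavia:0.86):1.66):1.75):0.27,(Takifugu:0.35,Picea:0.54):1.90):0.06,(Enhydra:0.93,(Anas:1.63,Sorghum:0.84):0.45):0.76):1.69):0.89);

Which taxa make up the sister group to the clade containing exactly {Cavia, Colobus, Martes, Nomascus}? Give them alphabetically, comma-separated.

The clade containing exactly {Cavia, Colobus, Martes, Nomascus} attaches to the tree at the node subtending ((Martes,(Colobus,(Nomascus,Cavia))),(Takifugu,Picea)).
The other lineage descending from that same node — the sister group — is (Takifugu,Picea); its 2 tips in alphabetical order are the answer.

Picea, Takifugu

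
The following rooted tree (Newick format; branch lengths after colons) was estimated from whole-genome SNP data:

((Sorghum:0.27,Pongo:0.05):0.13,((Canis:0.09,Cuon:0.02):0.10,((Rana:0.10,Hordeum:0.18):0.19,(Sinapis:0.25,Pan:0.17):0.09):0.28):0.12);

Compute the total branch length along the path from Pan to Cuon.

0.66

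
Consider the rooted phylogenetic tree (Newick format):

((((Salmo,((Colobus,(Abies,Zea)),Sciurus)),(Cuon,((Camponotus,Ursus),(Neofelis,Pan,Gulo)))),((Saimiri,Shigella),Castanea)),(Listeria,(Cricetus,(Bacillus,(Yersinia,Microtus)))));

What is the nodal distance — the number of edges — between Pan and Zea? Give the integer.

9

The MRCA of Pan and Zea is the node subtending ((Salmo,((Colobus,(Abies,Zea)),Sciurus)),(Cuon,((Camponotus,Ursus),(Neofelis,Pan,Gulo)))).
From Pan up to that node: 4 branches. From Zea up to the same node: 5 branches. Total: 4 + 5 = 9.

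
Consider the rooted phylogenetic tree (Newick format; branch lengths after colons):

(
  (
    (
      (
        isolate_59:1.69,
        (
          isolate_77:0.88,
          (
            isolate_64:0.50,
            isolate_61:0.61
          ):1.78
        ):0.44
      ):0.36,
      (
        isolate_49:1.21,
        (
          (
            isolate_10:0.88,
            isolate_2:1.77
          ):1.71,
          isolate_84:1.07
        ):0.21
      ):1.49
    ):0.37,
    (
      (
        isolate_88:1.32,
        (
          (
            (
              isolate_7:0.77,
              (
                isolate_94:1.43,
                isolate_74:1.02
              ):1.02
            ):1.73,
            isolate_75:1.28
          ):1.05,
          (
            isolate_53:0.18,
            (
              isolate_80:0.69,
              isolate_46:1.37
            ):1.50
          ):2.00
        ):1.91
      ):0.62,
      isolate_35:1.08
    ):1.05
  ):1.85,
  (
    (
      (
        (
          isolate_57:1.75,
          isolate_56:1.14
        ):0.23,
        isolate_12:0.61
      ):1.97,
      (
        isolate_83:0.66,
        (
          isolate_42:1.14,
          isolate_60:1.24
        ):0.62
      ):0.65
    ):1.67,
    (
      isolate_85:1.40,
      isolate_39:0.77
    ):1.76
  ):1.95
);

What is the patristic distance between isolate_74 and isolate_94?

2.45

The path runs isolate_74 → … → MRCA → … → isolate_94; the MRCA is the node subtending (isolate_94,isolate_74).
Branch lengths along that path: 1.02 + 1.43 = 2.45.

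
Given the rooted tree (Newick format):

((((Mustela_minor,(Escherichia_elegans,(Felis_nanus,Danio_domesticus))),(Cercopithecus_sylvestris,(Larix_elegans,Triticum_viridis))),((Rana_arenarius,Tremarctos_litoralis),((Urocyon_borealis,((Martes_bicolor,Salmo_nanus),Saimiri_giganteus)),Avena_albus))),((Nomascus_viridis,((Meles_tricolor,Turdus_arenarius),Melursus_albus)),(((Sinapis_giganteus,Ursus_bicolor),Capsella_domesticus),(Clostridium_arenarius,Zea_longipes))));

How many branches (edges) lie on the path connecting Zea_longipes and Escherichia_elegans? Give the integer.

The MRCA of Zea_longipes and Escherichia_elegans is the root of the tree.
From Zea_longipes up to that node: 4 branches. From Escherichia_elegans up to the same node: 5 branches. Total: 4 + 5 = 9.

9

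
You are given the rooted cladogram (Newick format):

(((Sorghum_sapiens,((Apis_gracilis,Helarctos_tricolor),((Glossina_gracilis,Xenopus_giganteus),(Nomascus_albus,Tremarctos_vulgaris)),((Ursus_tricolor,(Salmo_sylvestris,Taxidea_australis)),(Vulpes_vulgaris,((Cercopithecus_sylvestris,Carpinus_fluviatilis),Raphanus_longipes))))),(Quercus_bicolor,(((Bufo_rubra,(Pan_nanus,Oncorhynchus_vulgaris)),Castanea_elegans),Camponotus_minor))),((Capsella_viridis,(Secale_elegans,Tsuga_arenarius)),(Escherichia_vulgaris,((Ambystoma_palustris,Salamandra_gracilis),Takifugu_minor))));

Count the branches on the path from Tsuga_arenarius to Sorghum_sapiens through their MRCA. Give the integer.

7

The MRCA of Tsuga_arenarius and Sorghum_sapiens is the root of the tree.
From Tsuga_arenarius up to that node: 4 branches. From Sorghum_sapiens up to the same node: 3 branches. Total: 4 + 3 = 7.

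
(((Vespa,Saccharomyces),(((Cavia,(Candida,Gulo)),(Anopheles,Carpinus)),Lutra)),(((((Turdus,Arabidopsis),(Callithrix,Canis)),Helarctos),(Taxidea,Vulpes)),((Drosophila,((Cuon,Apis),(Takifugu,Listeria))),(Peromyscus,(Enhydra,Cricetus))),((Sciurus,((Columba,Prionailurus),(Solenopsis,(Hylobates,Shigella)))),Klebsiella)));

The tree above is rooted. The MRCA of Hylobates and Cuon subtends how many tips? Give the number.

22

The MRCA of Hylobates and Cuon is the node subtending (((((Turdus,Arabidopsis),(Callithrix,Canis)),Helarctos),(Taxidea,Vulpes)),((Drosophila,((Cuon,Apis),(Takifugu,Listeria))),(Peromyscus,(Enhydra,Cricetus))),((Sciurus,((Columba,Prionailurus),(Solenopsis,(Hylobates,Shigella)))),Klebsiella)).
That clade contains 22 terminal taxa: Apis, Arabidopsis, Callithrix, Canis, Columba, Cricetus, Cuon, Drosophila, Enhydra, Helarctos, Hylobates, Klebsiella, Listeria, Peromyscus, Prionailurus, Sciurus, Shigella, Solenopsis, Takifugu, Taxidea, Turdus, Vulpes.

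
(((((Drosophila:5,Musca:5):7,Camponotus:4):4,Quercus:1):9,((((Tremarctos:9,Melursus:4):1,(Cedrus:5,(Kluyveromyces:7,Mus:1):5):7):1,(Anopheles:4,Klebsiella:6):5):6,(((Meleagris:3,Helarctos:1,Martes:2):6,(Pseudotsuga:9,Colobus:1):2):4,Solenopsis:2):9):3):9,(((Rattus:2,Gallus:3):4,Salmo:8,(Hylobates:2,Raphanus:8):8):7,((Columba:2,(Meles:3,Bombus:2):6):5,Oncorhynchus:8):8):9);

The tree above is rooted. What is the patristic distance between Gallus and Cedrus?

The path runs Gallus → … → MRCA → … → Cedrus; the MRCA is the root of the tree.
Branch lengths along that path: 3 + 4 + 7 + 9 + 9 + 3 + 6 + 1 + 7 + 5 = 54.

54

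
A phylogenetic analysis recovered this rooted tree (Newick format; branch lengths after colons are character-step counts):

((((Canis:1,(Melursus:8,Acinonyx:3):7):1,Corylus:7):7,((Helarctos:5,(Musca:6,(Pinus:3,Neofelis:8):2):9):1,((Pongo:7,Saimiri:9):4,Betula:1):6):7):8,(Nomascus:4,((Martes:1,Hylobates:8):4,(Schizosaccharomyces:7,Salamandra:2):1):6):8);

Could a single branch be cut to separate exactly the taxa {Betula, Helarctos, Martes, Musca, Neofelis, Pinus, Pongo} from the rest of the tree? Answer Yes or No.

The MRCA of the listed taxa is the root, so the smallest clade containing them is the whole tree.
That clade also contains Acinonyx, Canis, Corylus, Hylobates, Melursus, Nomascus, Saimiri, Salamandra, Schizosaccharomyces, which are not in the proposed group, so the group is not monophyletic.

No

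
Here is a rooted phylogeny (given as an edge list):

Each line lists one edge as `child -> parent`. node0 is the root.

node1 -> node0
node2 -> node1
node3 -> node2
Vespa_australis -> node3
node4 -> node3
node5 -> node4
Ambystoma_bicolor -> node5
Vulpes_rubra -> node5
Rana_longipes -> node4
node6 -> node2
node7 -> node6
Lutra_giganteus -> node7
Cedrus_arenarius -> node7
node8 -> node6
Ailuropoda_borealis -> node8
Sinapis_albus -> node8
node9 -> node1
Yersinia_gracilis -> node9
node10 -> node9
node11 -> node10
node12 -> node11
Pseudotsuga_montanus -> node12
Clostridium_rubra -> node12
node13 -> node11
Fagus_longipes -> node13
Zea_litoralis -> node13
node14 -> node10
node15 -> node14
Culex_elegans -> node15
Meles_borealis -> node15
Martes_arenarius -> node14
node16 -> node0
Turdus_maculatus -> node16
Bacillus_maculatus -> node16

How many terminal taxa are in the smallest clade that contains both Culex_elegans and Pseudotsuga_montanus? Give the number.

The MRCA of Culex_elegans and Pseudotsuga_montanus is the node subtending (((Pseudotsuga_montanus,Clostridium_rubra),(Fagus_longipes,Zea_litoralis)),((Culex_elegans,Meles_borealis),Martes_arenarius)).
That clade contains 7 terminal taxa: Clostridium_rubra, Culex_elegans, Fagus_longipes, Martes_arenarius, Meles_borealis, Pseudotsuga_montanus, Zea_litoralis.

7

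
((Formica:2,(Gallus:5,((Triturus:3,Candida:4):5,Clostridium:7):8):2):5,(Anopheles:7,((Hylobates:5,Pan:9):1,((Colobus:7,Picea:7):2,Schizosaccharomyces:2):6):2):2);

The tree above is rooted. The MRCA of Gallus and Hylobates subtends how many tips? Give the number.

11

The MRCA of Gallus and Hylobates is the root, so the clade is the entire tree.
That clade contains 11 terminal taxa: Anopheles, Candida, Clostridium, Colobus, Formica, Gallus, Hylobates, Pan, Picea, Schizosaccharomyces, Triturus.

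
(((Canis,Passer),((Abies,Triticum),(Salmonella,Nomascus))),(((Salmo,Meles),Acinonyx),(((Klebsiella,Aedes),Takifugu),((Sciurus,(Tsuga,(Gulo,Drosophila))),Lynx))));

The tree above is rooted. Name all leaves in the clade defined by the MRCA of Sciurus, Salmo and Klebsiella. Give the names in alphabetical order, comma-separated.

Acinonyx, Aedes, Drosophila, Gulo, Klebsiella, Lynx, Meles, Salmo, Sciurus, Takifugu, Tsuga

Tracing Sciurus: it sits inside (Sciurus,(Tsuga,(Gulo,Drosophila))).
Tracing Salmo: it sits inside (Salmo,Meles).
Tracing Klebsiella: it sits inside (Klebsiella,Aedes).
The smallest clade enclosing all 3 is (((Salmo,Meles),Acinonyx),(((Klebsiella,Aedes),Takifugu),((Sciurus,(Tsuga,(Gulo,Drosophila))),Lynx))); the answer is its 11 terminal taxa in alphabetical order.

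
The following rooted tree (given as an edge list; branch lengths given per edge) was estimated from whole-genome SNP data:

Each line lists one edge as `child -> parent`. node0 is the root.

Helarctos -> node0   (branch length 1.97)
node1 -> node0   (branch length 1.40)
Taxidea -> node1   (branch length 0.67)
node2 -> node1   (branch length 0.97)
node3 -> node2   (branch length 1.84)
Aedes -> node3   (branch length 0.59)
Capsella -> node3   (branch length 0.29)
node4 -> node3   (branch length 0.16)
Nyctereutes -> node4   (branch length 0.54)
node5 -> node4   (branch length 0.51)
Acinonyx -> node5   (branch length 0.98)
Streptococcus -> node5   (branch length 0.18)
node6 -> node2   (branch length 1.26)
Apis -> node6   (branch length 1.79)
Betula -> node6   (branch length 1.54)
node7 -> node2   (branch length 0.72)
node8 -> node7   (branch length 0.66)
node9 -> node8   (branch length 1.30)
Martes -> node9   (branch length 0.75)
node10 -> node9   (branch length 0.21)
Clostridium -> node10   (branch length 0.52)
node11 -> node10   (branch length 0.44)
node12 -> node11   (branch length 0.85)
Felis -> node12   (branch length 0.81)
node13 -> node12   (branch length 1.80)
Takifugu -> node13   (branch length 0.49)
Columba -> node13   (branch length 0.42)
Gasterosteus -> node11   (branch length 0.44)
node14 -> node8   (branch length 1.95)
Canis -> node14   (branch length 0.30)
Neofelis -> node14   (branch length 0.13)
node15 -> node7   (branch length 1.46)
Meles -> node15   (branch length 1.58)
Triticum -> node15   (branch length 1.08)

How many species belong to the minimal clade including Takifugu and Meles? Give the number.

10

The MRCA of Takifugu and Meles is the node subtending (((Martes,(Clostridium,((Felis,(Takifugu,Columba)),Gasterosteus))),(Canis,Neofelis)),(Meles,Triticum)).
That clade contains 10 terminal taxa: Canis, Clostridium, Columba, Felis, Gasterosteus, Martes, Meles, Neofelis, Takifugu, Triticum.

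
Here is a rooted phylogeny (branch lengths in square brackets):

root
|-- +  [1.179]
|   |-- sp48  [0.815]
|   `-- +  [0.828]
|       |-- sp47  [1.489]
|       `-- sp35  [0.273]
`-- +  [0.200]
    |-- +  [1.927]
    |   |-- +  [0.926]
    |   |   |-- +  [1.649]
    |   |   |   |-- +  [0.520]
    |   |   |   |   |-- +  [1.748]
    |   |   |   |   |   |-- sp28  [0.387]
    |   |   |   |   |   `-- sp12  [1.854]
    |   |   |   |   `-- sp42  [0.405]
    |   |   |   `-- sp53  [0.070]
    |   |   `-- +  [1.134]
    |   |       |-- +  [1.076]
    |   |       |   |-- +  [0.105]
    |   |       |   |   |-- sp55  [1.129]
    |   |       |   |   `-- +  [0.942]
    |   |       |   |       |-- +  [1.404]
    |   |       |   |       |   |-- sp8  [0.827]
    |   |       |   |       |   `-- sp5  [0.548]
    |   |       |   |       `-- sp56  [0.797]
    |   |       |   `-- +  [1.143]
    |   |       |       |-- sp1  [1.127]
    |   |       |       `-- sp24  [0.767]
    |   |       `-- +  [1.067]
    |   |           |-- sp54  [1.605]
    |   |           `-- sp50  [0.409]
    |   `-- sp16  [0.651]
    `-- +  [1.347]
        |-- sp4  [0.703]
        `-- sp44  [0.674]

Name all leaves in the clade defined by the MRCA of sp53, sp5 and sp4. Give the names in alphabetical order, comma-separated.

sp1, sp12, sp16, sp24, sp28, sp4, sp42, sp44, sp5, sp50, sp53, sp54, sp55, sp56, sp8

Tracing sp53: it sits inside (((sp28,sp12),sp42),sp53).
Tracing sp5: it sits inside (sp8,sp5).
Tracing sp4: it sits inside (sp4,sp44).
The smallest clade enclosing all 3 is ((((((sp28,sp12),sp42),sp53),(((sp55,((sp8,sp5),sp56)),(sp1,sp24)),(sp54,sp50))),sp16),(sp4,sp44)); the answer is its 15 terminal taxa in alphabetical order.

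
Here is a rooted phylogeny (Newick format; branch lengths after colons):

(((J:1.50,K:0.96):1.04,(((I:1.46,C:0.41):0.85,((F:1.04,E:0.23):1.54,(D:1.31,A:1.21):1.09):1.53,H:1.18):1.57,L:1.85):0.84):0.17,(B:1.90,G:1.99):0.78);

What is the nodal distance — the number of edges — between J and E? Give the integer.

7

The MRCA of J and E is the node subtending ((J,K),(((I,C),((F,E),(D,A)),H),L)).
From J up to that node: 2 branches. From E up to the same node: 5 branches. Total: 2 + 5 = 7.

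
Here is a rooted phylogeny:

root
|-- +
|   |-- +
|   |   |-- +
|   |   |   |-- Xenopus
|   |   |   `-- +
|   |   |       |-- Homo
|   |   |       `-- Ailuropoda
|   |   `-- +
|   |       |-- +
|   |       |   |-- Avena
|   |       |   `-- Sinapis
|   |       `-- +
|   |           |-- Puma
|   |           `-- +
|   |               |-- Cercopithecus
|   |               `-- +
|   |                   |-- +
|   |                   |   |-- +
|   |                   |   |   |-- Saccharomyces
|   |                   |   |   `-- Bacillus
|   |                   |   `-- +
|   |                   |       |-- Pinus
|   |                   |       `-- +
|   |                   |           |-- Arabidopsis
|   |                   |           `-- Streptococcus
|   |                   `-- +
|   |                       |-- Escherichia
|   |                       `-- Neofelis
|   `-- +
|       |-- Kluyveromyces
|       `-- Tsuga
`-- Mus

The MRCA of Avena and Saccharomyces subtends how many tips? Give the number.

The MRCA of Avena and Saccharomyces is the node subtending ((Avena,Sinapis),(Puma,(Cercopithecus,(((Saccharomyces,Bacillus),(Pinus,(Arabidopsis,Streptococcus))),(Escherichia,Neofelis))))).
That clade contains 11 terminal taxa: Arabidopsis, Avena, Bacillus, Cercopithecus, Escherichia, Neofelis, Pinus, Puma, Saccharomyces, Sinapis, Streptococcus.

11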